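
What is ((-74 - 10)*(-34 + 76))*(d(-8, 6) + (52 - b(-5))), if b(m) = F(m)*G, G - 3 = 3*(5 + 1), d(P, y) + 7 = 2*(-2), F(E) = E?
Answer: -515088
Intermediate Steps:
d(P, y) = -11 (d(P, y) = -7 + 2*(-2) = -7 - 4 = -11)
G = 21 (G = 3 + 3*(5 + 1) = 3 + 3*6 = 3 + 18 = 21)
b(m) = 21*m (b(m) = m*21 = 21*m)
((-74 - 10)*(-34 + 76))*(d(-8, 6) + (52 - b(-5))) = ((-74 - 10)*(-34 + 76))*(-11 + (52 - 21*(-5))) = (-84*42)*(-11 + (52 - 1*(-105))) = -3528*(-11 + (52 + 105)) = -3528*(-11 + 157) = -3528*146 = -515088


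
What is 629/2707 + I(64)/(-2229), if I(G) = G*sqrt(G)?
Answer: 16057/6033903 ≈ 0.0026611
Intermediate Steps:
I(G) = G**(3/2)
629/2707 + I(64)/(-2229) = 629/2707 + 64**(3/2)/(-2229) = 629*(1/2707) + 512*(-1/2229) = 629/2707 - 512/2229 = 16057/6033903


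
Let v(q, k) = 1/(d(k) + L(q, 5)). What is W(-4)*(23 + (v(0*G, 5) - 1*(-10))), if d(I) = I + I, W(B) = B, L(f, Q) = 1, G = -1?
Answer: -1456/11 ≈ -132.36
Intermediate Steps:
d(I) = 2*I
v(q, k) = 1/(1 + 2*k) (v(q, k) = 1/(2*k + 1) = 1/(1 + 2*k))
W(-4)*(23 + (v(0*G, 5) - 1*(-10))) = -4*(23 + (1/(1 + 2*5) - 1*(-10))) = -4*(23 + (1/(1 + 10) + 10)) = -4*(23 + (1/11 + 10)) = -4*(23 + 111/11) = -4*364/11 = -1456/11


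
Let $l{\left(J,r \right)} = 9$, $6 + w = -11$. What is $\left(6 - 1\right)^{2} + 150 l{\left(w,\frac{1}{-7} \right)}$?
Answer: $1375$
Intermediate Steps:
$w = -17$ ($w = -6 - 11 = -17$)
$\left(6 - 1\right)^{2} + 150 l{\left(w,\frac{1}{-7} \right)} = \left(6 - 1\right)^{2} + 150 \cdot 9 = 5^{2} + 1350 = 25 + 1350 = 1375$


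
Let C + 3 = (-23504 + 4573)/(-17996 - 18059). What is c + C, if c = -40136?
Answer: -1447192714/36055 ≈ -40139.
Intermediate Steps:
C = -89234/36055 (C = -3 + (-23504 + 4573)/(-17996 - 18059) = -3 - 18931/(-36055) = -3 - 18931*(-1/36055) = -3 + 18931/36055 = -89234/36055 ≈ -2.4749)
c + C = -40136 - 89234/36055 = -1447192714/36055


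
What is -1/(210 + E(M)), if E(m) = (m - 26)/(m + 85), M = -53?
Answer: -32/6641 ≈ -0.0048186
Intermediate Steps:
E(m) = (-26 + m)/(85 + m)
-1/(210 + E(M)) = -1/(210 + (-26 - 53)/(85 - 53)) = -1/(210 - 79/32) = -1/6641/32 = -1*32/6641 = -32/6641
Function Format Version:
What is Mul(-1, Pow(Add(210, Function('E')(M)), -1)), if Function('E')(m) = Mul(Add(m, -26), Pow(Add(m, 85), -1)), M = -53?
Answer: Rational(-32, 6641) ≈ -0.0048186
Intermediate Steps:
Function('E')(m) = Mul(Pow(Add(85, m), -1), Add(-26, m)) (Function('E')(m) = Mul(Add(-26, m), Pow(Add(85, m), -1)) = Mul(Pow(Add(85, m), -1), Add(-26, m)))
Mul(-1, Pow(Add(210, Function('E')(M)), -1)) = Mul(-1, Pow(Add(210, Mul(Pow(Add(85, -53), -1), Add(-26, -53))), -1)) = Mul(-1, Pow(Add(210, Mul(Pow(32, -1), -79)), -1)) = Mul(-1, Pow(Add(210, Mul(Rational(1, 32), -79)), -1)) = Mul(-1, Pow(Add(210, Rational(-79, 32)), -1)) = Mul(-1, Pow(Rational(6641, 32), -1)) = Mul(-1, Rational(32, 6641)) = Rational(-32, 6641)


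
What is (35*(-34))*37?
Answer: -44030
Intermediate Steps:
(35*(-34))*37 = -1190*37 = -44030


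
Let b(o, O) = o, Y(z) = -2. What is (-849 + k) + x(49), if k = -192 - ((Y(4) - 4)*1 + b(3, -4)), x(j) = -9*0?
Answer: -1038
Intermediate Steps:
x(j) = 0
k = -189 (k = -192 - ((-2 - 4)*1 + 3) = -192 - (-6*1 + 3) = -192 - (-6 + 3) = -192 - 1*(-3) = -192 + 3 = -189)
(-849 + k) + x(49) = (-849 - 189) + 0 = -1038 + 0 = -1038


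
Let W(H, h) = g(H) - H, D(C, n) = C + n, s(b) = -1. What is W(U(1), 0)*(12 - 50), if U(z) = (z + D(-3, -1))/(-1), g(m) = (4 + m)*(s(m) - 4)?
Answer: 1444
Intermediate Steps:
g(m) = -20 - 5*m (g(m) = (4 + m)*(-1 - 4) = (4 + m)*(-5) = -20 - 5*m)
U(z) = 4 - z (U(z) = (z + (-3 - 1))/(-1) = (z - 4)*(-1) = (-4 + z)*(-1) = 4 - z)
W(H, h) = -20 - 6*H (W(H, h) = (-20 - 5*H) - H = -20 - 6*H)
W(U(1), 0)*(12 - 50) = (-20 - 6*(4 - 1*1))*(12 - 50) = (-20 - 6*(4 - 1))*(-38) = (-20 - 6*3)*(-38) = (-20 - 18)*(-38) = -38*(-38) = 1444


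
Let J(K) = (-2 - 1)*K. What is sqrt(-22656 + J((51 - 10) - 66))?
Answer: 3*I*sqrt(2509) ≈ 150.27*I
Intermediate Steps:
J(K) = -3*K
sqrt(-22656 + J((51 - 10) - 66)) = sqrt(-22656 - 3*((51 - 10) - 66)) = sqrt(-22656 - 3*(41 - 66)) = sqrt(-22656 - 3*(-25)) = sqrt(-22656 + 75) = sqrt(-22581) = 3*I*sqrt(2509)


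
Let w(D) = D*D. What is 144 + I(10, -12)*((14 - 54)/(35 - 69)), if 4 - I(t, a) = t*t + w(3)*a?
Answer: 2688/17 ≈ 158.12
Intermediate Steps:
w(D) = D²
I(t, a) = 4 - t² - 9*a (I(t, a) = 4 - (t*t + 3²*a) = 4 - (t² + 9*a) = 4 + (-t² - 9*a) = 4 - t² - 9*a)
144 + I(10, -12)*((14 - 54)/(35 - 69)) = 144 + (4 - 1*10² - 9*(-12))*((14 - 54)/(35 - 69)) = 144 + (4 - 1*100 + 108)*(-40/(-34)) = 144 + (4 - 100 + 108)*(-40*(-1/34)) = 144 + 12*(20/17) = 144 + 240/17 = 2688/17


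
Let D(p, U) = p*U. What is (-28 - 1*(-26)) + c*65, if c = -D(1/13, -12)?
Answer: 58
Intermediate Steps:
D(p, U) = U*p
c = 12/13 (c = -(-12)/13 = -1*(-12/13) = 12/13 ≈ 0.92308)
(-28 - 1*(-26)) + c*65 = (-28 - 1*(-26)) + (12/13)*65 = (-28 + 26) + 60 = -2 + 60 = 58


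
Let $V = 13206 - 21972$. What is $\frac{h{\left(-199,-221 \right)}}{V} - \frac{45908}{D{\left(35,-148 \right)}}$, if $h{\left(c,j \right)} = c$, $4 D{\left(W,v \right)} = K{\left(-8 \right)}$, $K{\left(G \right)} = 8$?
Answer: $- \frac{201214565}{8766} \approx -22954.0$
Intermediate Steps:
$D{\left(W,v \right)} = 2$ ($D{\left(W,v \right)} = \frac{1}{4} \cdot 8 = 2$)
$V = -8766$ ($V = 13206 - 21972 = -8766$)
$\frac{h{\left(-199,-221 \right)}}{V} - \frac{45908}{D{\left(35,-148 \right)}} = - \frac{199}{-8766} - \frac{45908}{2} = \left(-199\right) \left(- \frac{1}{8766}\right) - 22954 = \frac{199}{8766} - 22954 = - \frac{201214565}{8766}$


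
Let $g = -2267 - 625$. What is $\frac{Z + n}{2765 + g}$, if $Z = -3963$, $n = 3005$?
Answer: $\frac{958}{127} \approx 7.5433$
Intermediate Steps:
$g = -2892$ ($g = -2267 - 625 = -2892$)
$\frac{Z + n}{2765 + g} = \frac{-3963 + 3005}{2765 - 2892} = - \frac{958}{-127} = \left(-958\right) \left(- \frac{1}{127}\right) = \frac{958}{127}$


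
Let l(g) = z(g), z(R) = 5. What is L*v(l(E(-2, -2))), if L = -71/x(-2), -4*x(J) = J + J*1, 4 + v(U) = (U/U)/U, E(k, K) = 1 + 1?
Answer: 1349/5 ≈ 269.80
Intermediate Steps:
E(k, K) = 2
l(g) = 5
v(U) = -4 + 1/U (v(U) = -4 + (U/U)/U = -4 + 1/U)
x(J) = -J/2 (x(J) = -(J + J*1)/4 = -(J + J)/4 = -J/2)
L = -71 (L = -71/((-1/2*(-2))) = -71/1 = -71*1 = -71)
L*v(l(E(-2, -2))) = -71*(-4 + 1/5) = -71*(-19/5) = 1349/5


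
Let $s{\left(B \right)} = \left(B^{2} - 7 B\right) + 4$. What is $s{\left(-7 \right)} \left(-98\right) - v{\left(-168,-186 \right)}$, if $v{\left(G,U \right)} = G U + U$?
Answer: $-41058$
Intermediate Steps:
$s{\left(B \right)} = 4 + B^{2} - 7 B$
$v{\left(G,U \right)} = U + G U$
$s{\left(-7 \right)} \left(-98\right) - v{\left(-168,-186 \right)} = \left(4 + \left(-7\right)^{2} - -49\right) \left(-98\right) - - 186 \left(1 - 168\right) = \left(4 + 49 + 49\right) \left(-98\right) - \left(-186\right) \left(-167\right) = 102 \left(-98\right) - 31062 = -9996 - 31062 = -41058$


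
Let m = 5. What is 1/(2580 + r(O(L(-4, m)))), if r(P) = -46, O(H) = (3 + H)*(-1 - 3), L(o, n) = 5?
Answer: 1/2534 ≈ 0.00039463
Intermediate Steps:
O(H) = -12 - 4*H (O(H) = (3 + H)*(-4) = -12 - 4*H)
1/(2580 + r(O(L(-4, m)))) = 1/(2580 - 46) = 1/2534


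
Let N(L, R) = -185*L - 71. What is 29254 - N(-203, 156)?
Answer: -8230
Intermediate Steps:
N(L, R) = -71 - 185*L
29254 - N(-203, 156) = 29254 - (-71 - 185*(-203)) = 29254 - (-71 + 37555) = 29254 - 1*37484 = 29254 - 37484 = -8230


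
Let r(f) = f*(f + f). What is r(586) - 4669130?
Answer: -3982338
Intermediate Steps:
r(f) = 2*f² (r(f) = f*(2*f) = 2*f²)
r(586) - 4669130 = 2*586² - 4669130 = 2*343396 - 4669130 = 686792 - 4669130 = -3982338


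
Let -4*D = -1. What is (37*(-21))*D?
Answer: -777/4 ≈ -194.25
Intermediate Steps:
D = ¼ (D = -¼*(-1) = ¼ ≈ 0.25000)
(37*(-21))*D = (37*(-21))*(¼) = -777*¼ = -777/4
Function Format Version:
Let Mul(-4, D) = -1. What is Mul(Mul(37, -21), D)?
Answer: Rational(-777, 4) ≈ -194.25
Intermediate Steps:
D = Rational(1, 4) (D = Mul(Rational(-1, 4), -1) = Rational(1, 4) ≈ 0.25000)
Mul(Mul(37, -21), D) = Mul(Mul(37, -21), Rational(1, 4)) = Mul(-777, Rational(1, 4)) = Rational(-777, 4)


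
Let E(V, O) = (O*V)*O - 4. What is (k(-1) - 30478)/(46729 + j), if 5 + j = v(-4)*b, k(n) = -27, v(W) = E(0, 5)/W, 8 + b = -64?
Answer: -30505/46652 ≈ -0.65388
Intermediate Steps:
b = -72 (b = -8 - 64 = -72)
E(V, O) = -4 + V*O² (E(V, O) = V*O² - 4 = -4 + V*O²)
v(W) = -4/W (v(W) = (-4 + 0*5²)/W = (-4 + 0*25)/W = (-4 + 0)/W = -4/W)
j = -77 (j = -5 - 4/(-4)*(-72) = -5 - 4*(-¼)*(-72) = -5 + 1*(-72) = -5 - 72 = -77)
(k(-1) - 30478)/(46729 + j) = (-27 - 30478)/(46729 - 77) = -30505/46652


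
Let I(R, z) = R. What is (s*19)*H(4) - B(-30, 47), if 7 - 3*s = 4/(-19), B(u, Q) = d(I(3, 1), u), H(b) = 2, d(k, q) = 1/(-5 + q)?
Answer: 9593/105 ≈ 91.362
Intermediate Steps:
B(u, Q) = 1/(-5 + u)
s = 137/57 (s = 7/3 - 4/(3*(-19)) = 7/3 - 4*(-1)/(3*19) = 7/3 - 1/3*(-4/19) = 7/3 + 4/57 = 137/57 ≈ 2.4035)
(s*19)*H(4) - B(-30, 47) = ((137/57)*19)*2 - 1/(-5 - 30) = (137/3)*2 - 1/(-35) = 274/3 - 1*(-1/35) = 274/3 + 1/35 = 9593/105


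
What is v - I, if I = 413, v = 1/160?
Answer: -66079/160 ≈ -412.99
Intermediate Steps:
v = 1/160 ≈ 0.0062500
v - I = 1/160 - 1*413 = 1/160 - 413 = -66079/160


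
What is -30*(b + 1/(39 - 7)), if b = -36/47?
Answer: 16575/752 ≈ 22.041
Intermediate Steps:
b = -36/47 (b = -36*1/47 = -36/47 ≈ -0.76596)
-30*(b + 1/(39 - 7)) = -30*(-36/47 + 1/(39 - 7)) = -30*(-36/47 + 1/32) = -30*(-1105/1504) = 16575/752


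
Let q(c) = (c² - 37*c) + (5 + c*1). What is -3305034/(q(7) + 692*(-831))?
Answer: 550839/95875 ≈ 5.7454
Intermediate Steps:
q(c) = 5 + c² - 36*c (q(c) = (c² - 37*c) + (5 + c) = 5 + c² - 36*c)
-3305034/(q(7) + 692*(-831)) = -3305034/((5 + 7² - 36*7) + 692*(-831)) = -3305034/((5 + 49 - 252) - 575052) = -3305034/(-198 - 575052) = -3305034/(-575250) = -3305034*(-1/575250) = 550839/95875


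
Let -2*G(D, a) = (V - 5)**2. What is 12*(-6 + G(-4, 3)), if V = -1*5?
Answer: -672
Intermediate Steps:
V = -5
G(D, a) = -50 (G(D, a) = -(-5 - 5)**2/2 = -1/2*(-10)**2 = -1/2*100 = -50)
12*(-6 + G(-4, 3)) = 12*(-6 - 50) = 12*(-56) = -672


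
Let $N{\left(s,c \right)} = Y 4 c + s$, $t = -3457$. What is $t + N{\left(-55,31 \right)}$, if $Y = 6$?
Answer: $-2768$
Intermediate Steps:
$N{\left(s,c \right)} = s + 24 c$ ($N{\left(s,c \right)} = 6 \cdot 4 c + s = 24 c + s = s + 24 c$)
$t + N{\left(-55,31 \right)} = -3457 + \left(-55 + 24 \cdot 31\right) = -3457 + \left(-55 + 744\right) = -3457 + 689 = -2768$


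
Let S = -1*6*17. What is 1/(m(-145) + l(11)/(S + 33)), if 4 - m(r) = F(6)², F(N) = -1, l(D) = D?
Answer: 69/196 ≈ 0.35204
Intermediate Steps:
S = -102 (S = -6*17 = -102)
m(r) = 3 (m(r) = 4 - 1*(-1)² = 4 - 1*1 = 4 - 1 = 3)
1/(m(-145) + l(11)/(S + 33)) = 1/(3 + 11/(-102 + 33)) = 1/(3 + 11/(-69)) = 1/(3 - 1/69*11) = 1/(3 - 11/69) = 1/(196/69) = 69/196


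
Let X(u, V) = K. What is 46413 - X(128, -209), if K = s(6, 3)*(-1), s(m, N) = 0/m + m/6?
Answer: 46414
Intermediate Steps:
s(m, N) = m/6 (s(m, N) = 0 + m*(1/6) = 0 + m/6 = m/6)
K = -1 (K = ((1/6)*6)*(-1) = 1*(-1) = -1)
X(u, V) = -1
46413 - X(128, -209) = 46413 - 1*(-1) = 46413 + 1 = 46414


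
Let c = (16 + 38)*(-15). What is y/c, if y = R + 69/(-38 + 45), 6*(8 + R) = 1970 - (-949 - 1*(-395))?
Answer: -8873/17010 ≈ -0.52163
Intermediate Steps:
R = 1238/3 (R = -8 + (1970 - (-949 - 1*(-395)))/6 = -8 + (1970 - (-949 + 395))/6 = -8 + (1970 - 1*(-554))/6 = -8 + (1970 + 554)/6 = -8 + (⅙)*2524 = -8 + 1262/3 = 1238/3 ≈ 412.67)
c = -810 (c = 54*(-15) = -810)
y = 8873/21 (y = 1238/3 + 69/(-38 + 45) = 1238/3 + 69/7 = 8873/21 ≈ 422.52)
y/c = (8873/21)/(-810) = (8873/21)*(-1/810) = -8873/17010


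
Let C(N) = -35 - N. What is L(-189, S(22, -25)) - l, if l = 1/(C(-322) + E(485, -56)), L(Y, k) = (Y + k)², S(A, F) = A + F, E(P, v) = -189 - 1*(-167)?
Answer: 9768959/265 ≈ 36864.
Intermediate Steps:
E(P, v) = -22 (E(P, v) = -189 + 167 = -22)
l = 1/265 (l = 1/((-35 - 1*(-322)) - 22) = 1/((-35 + 322) - 22) = 1/(287 - 22) = 1/265 ≈ 0.0037736)
L(-189, S(22, -25)) - l = (-189 + (22 - 25))² - 1*1/265 = (-189 - 3)² - 1/265 = (-192)² - 1/265 = 36864 - 1/265 = 9768959/265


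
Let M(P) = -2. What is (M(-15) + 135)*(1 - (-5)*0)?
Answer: 133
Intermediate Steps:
(M(-15) + 135)*(1 - (-5)*0) = (-2 + 135)*(1 - (-5)*0) = 133*(1 - 5*0) = 133*(1 + 0) = 133*1 = 133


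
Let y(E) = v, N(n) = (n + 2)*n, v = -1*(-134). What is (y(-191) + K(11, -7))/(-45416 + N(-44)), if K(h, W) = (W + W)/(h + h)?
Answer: -1467/479248 ≈ -0.0030610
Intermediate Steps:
v = 134
N(n) = n*(2 + n) (N(n) = (2 + n)*n = n*(2 + n))
y(E) = 134
K(h, W) = W/h (K(h, W) = (2*W)/((2*h)) = (2*W)*(1/(2*h)) = W/h)
(y(-191) + K(11, -7))/(-45416 + N(-44)) = (134 - 7/11)/(-45416 - 44*(2 - 44)) = (134 - 7*1/11)/(-45416 - 44*(-42)) = (134 - 7/11)/(-45416 + 1848) = (1467/11)/(-43568) = (1467/11)*(-1/43568) = -1467/479248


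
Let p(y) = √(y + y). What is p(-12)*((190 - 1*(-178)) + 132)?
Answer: 1000*I*√6 ≈ 2449.5*I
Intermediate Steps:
p(y) = √2*√y (p(y) = √(2*y) = √2*√y)
p(-12)*((190 - 1*(-178)) + 132) = (√2*√(-12))*((190 - 1*(-178)) + 132) = (√2*(2*I*√3))*((190 + 178) + 132) = (2*I*√6)*(368 + 132) = (2*I*√6)*500 = 1000*I*√6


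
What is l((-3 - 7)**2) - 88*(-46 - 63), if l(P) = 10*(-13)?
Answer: 9462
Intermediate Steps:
l(P) = -130
l((-3 - 7)**2) - 88*(-46 - 63) = -130 - 88*(-46 - 63) = -130 - 88*(-109) = -130 + 9592 = 9462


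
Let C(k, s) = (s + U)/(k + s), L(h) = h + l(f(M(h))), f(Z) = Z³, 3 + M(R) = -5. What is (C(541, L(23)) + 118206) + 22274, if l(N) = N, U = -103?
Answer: 1826092/13 ≈ 1.4047e+5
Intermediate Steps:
M(R) = -8 (M(R) = -3 - 5 = -8)
L(h) = -512 + h (L(h) = h + (-8)³ = h - 512 = -512 + h)
C(k, s) = (-103 + s)/(k + s) (C(k, s) = (s - 103)/(k + s) = (-103 + s)/(k + s))
(C(541, L(23)) + 118206) + 22274 = ((-103 + (-512 + 23))/(541 + (-512 + 23)) + 118206) + 22274 = ((-103 - 489)/(541 - 489) + 118206) + 22274 = (-592/52 + 118206) + 22274 = ((1/52)*(-592) + 118206) + 22274 = (-148/13 + 118206) + 22274 = 1536530/13 + 22274 = 1826092/13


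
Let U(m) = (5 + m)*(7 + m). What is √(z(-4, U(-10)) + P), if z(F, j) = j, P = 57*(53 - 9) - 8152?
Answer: I*√5629 ≈ 75.027*I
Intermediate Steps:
P = -5644 (P = 57*44 - 8152 = 2508 - 8152 = -5644)
√(z(-4, U(-10)) + P) = √((35 + (-10)² + 12*(-10)) - 5644) = √((35 + 100 - 120) - 5644) = √(15 - 5644) = √(-5629) = I*√5629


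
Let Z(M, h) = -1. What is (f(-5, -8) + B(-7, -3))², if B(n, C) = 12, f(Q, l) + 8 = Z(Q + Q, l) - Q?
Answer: 64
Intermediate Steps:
f(Q, l) = -9 - Q (f(Q, l) = -8 + (-1 - Q) = -9 - Q)
(f(-5, -8) + B(-7, -3))² = ((-9 - 1*(-5)) + 12)² = ((-9 + 5) + 12)² = (-4 + 12)² = 8² = 64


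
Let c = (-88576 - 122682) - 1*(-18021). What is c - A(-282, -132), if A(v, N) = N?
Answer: -193105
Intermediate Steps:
c = -193237 (c = -211258 + 18021 = -193237)
c - A(-282, -132) = -193237 - 1*(-132) = -193237 + 132 = -193105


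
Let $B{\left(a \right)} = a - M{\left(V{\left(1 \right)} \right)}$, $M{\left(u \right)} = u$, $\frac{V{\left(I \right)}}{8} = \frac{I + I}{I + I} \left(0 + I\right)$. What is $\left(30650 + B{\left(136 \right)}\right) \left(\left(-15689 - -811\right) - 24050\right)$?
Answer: $-1198125984$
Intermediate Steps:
$V{\left(I \right)} = 8 I$ ($V{\left(I \right)} = 8 \frac{I + I}{I + I} \left(0 + I\right) = 8 \frac{2 I}{2 I} I = 8 \cdot 2 I \frac{1}{2 I} I = 8 \cdot 1 I = 8 I$)
$B{\left(a \right)} = -8 + a$ ($B{\left(a \right)} = a - 8 \cdot 1 = a - 8 = -8 + a$)
$\left(30650 + B{\left(136 \right)}\right) \left(\left(-15689 - -811\right) - 24050\right) = \left(30650 + \left(-8 + 136\right)\right) \left(\left(-15689 - -811\right) - 24050\right) = \left(30650 + 128\right) \left(\left(-15689 + 811\right) - 24050\right) = 30778 \left(-14878 - 24050\right) = 30778 \left(-38928\right) = -1198125984$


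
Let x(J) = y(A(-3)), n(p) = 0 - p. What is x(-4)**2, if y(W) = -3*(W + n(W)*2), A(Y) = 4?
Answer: 144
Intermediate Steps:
n(p) = -p
y(W) = 3*W (y(W) = -3*(W - W*2) = -3*(W - 2*W) = -(-3)*W = 3*W)
x(J) = 12 (x(J) = 3*4 = 12)
x(-4)**2 = 12**2 = 144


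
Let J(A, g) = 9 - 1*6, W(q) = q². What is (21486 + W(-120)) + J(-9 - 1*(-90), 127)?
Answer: 35889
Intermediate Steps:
J(A, g) = 3 (J(A, g) = 9 - 6 = 3)
(21486 + W(-120)) + J(-9 - 1*(-90), 127) = (21486 + (-120)²) + 3 = (21486 + 14400) + 3 = 35886 + 3 = 35889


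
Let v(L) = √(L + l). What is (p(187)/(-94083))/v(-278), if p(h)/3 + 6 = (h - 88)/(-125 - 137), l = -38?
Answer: -1671*I*√79/1298219956 ≈ -1.144e-5*I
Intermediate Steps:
p(h) = -2226/131 - 3*h/262 (p(h) = -18 + 3*((h - 88)/(-125 - 137)) = -18 + 3*((-88 + h)/(-262)) = -18 + 3*((-88 + h)*(-1/262)) = -18 + 3*(44/131 - h/262) = -18 + (132/131 - 3*h/262) = -2226/131 - 3*h/262)
v(L) = √(-38 + L) (v(L) = √(L - 38) = √(-38 + L))
(p(187)/(-94083))/v(-278) = ((-2226/131 - 3/262*187)/(-94083))/(√(-38 - 278)) = ((-2226/131 - 561/262)*(-1/94083))/(√(-316)) = (-5013/262*(-1/94083))/((2*I*√79)) = 1671*(-I*√79/158)/8216582 = -1671*I*√79/1298219956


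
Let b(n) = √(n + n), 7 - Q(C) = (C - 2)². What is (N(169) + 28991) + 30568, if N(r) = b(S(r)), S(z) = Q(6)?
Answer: 59559 + 3*I*√2 ≈ 59559.0 + 4.2426*I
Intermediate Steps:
Q(C) = 7 - (-2 + C)² (Q(C) = 7 - (C - 2)² = 7 - (-2 + C)²)
S(z) = -9 (S(z) = 7 - (-2 + 6)² = 7 - 1*4² = 7 - 1*16 = 7 - 16 = -9)
b(n) = √2*√n (b(n) = √(2*n) = √2*√n)
N(r) = 3*I*√2 (N(r) = √2*√(-9) = √2*(3*I) = 3*I*√2)
(N(169) + 28991) + 30568 = (3*I*√2 + 28991) + 30568 = (28991 + 3*I*√2) + 30568 = 59559 + 3*I*√2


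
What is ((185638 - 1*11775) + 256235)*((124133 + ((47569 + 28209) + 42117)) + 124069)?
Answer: 157457587506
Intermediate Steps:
((185638 - 1*11775) + 256235)*((124133 + ((47569 + 28209) + 42117)) + 124069) = ((185638 - 11775) + 256235)*((124133 + (75778 + 42117)) + 124069) = (173863 + 256235)*((124133 + 117895) + 124069) = 430098*(242028 + 124069) = 430098*366097 = 157457587506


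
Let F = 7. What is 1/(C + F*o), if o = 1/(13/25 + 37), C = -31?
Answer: -134/4129 ≈ -0.032453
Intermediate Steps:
o = 25/938 (o = 1/(13*(1/25) + 37) = 1/(13/25 + 37) = 1/(938/25) = 25/938 ≈ 0.026652)
1/(C + F*o) = 1/(-31 + 7*(25/938)) = 1/(-31 + 25/134) = 1/(-4129/134) = -134/4129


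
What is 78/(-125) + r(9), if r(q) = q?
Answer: 1047/125 ≈ 8.3760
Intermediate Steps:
78/(-125) + r(9) = 78/(-125) + 9 = -1/125*78 + 9 = -78/125 + 9 = 1047/125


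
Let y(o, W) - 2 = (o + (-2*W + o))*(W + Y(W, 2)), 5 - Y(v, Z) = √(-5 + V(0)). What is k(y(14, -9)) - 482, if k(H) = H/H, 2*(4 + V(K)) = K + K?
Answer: -481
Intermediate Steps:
V(K) = -4 + K (V(K) = -4 + (K + K)/2 = -4 + (2*K)/2 = -4 + K)
Y(v, Z) = 5 - 3*I (Y(v, Z) = 5 - √(-5 + (-4 + 0)) = 5 - √(-5 - 4) = 5 - √(-9) = 5 - 3*I)
y(o, W) = 2 + (-2*W + 2*o)*(5 + W - 3*I) (y(o, W) = 2 + (o + (-2*W + o))*(W + (5 - 3*I)) = 2 + (o + (o - 2*W))*(5 + W - 3*I) = 2 + (-2*W + 2*o)*(5 + W - 3*I))
k(H) = 1
k(y(14, -9)) - 482 = 1 - 482 = -481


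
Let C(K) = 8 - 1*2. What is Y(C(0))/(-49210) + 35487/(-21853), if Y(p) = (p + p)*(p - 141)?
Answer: -171091341/107538613 ≈ -1.5910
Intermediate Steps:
C(K) = 6 (C(K) = 8 - 2 = 6)
Y(p) = 2*p*(-141 + p) (Y(p) = (2*p)*(-141 + p) = 2*p*(-141 + p))
Y(C(0))/(-49210) + 35487/(-21853) = (2*6*(-141 + 6))/(-49210) + 35487/(-21853) = (2*6*(-135))*(-1/49210) + 35487*(-1/21853) = -1620*(-1/49210) - 35487/21853 = 162/4921 - 35487/21853 = -171091341/107538613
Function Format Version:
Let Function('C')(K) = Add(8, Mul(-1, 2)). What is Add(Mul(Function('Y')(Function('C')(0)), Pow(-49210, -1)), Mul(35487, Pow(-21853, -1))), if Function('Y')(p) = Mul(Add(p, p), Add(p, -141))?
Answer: Rational(-171091341, 107538613) ≈ -1.5910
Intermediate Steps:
Function('C')(K) = 6 (Function('C')(K) = Add(8, -2) = 6)
Function('Y')(p) = Mul(2, p, Add(-141, p)) (Function('Y')(p) = Mul(Mul(2, p), Add(-141, p)) = Mul(2, p, Add(-141, p)))
Add(Mul(Function('Y')(Function('C')(0)), Pow(-49210, -1)), Mul(35487, Pow(-21853, -1))) = Add(Mul(Mul(2, 6, Add(-141, 6)), Pow(-49210, -1)), Mul(35487, Pow(-21853, -1))) = Add(Mul(Mul(2, 6, -135), Rational(-1, 49210)), Mul(35487, Rational(-1, 21853))) = Add(Mul(-1620, Rational(-1, 49210)), Rational(-35487, 21853)) = Add(Rational(162, 4921), Rational(-35487, 21853)) = Rational(-171091341, 107538613)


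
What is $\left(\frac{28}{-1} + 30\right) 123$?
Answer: $246$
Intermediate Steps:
$\left(\frac{28}{-1} + 30\right) 123 = \left(28 \left(-1\right) + 30\right) 123 = \left(-28 + 30\right) 123 = 2 \cdot 123 = 246$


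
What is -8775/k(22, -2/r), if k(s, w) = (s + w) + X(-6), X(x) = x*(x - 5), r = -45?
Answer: -394875/3962 ≈ -99.666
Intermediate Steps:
X(x) = x*(-5 + x)
k(s, w) = 66 + s + w (k(s, w) = (s + w) - 6*(-5 - 6) = (s + w) - 6*(-11) = (s + w) + 66 = 66 + s + w)
-8775/k(22, -2/r) = -8775/(66 + 22 - 2/(-45)) = -8775/(66 + 22 - 2*(-1/45)) = -8775/(66 + 22 + 2/45) = -8775/3962/45 = -8775*45/3962 = -394875/3962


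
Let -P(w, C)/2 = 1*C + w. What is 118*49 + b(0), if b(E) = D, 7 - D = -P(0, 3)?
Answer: 5783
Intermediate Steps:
P(w, C) = -2*C - 2*w (P(w, C) = -2*(1*C + w) = -2*(C + w) = -2*C - 2*w)
D = 1 (D = 7 - (-1)*(-2*3 - 2*0) = 7 - (-1)*(-6 + 0) = 7 - (-1)*(-6) = 7 - 1*6 = 7 - 6 = 1)
b(E) = 1
118*49 + b(0) = 118*49 + 1 = 5782 + 1 = 5783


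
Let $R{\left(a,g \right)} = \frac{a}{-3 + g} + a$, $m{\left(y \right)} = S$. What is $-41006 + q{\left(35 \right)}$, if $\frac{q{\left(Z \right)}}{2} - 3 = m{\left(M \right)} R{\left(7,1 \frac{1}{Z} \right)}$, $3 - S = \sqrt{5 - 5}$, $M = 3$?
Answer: $- \frac{2130551}{52} \approx -40972.0$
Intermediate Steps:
$S = 3$ ($S = 3 - \sqrt{5 - 5} = 3 - \sqrt{0} = 3 - 0 = 3 + 0 = 3$)
$m{\left(y \right)} = 3$
$R{\left(a,g \right)} = a + \frac{a}{-3 + g}$ ($R{\left(a,g \right)} = \frac{a}{-3 + g} + a = a + \frac{a}{-3 + g}$)
$q{\left(Z \right)} = 6 + \frac{42 \left(-2 + \frac{1}{Z}\right)}{-3 + \frac{1}{Z}}$ ($q{\left(Z \right)} = 6 + 2 \cdot 3 \frac{7 \left(-2 + 1 \frac{1}{Z}\right)}{-3 + 1 \frac{1}{Z}} = 6 + 2 \cdot 3 \frac{7 \left(-2 + \frac{1}{Z}\right)}{-3 + \frac{1}{Z}} = 6 + 2 \frac{21 \left(-2 + \frac{1}{Z}\right)}{-3 + \frac{1}{Z}} = 6 + \frac{42 \left(-2 + \frac{1}{Z}\right)}{-3 + \frac{1}{Z}}$)
$-41006 + q{\left(35 \right)} = -41006 + \frac{6 \left(-8 + 17 \cdot 35\right)}{-1 + 3 \cdot 35} = -41006 + \frac{6 \left(-8 + 595\right)}{-1 + 105} = -41006 + 6 \cdot \frac{1}{104} \cdot 587 = -41006 + \frac{1761}{52} = - \frac{2130551}{52}$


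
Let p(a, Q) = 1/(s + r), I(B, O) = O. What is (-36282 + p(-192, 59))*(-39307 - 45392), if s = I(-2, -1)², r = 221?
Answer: 227405606499/74 ≈ 3.0730e+9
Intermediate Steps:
s = 1 (s = (-1)² = 1)
p(a, Q) = 1/222 (p(a, Q) = 1/(1 + 221) = 1/222)
(-36282 + p(-192, 59))*(-39307 - 45392) = (-36282 + 1/222)*(-39307 - 45392) = -8054603/222*(-84699) = 227405606499/74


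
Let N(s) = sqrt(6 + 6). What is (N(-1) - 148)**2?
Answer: 21916 - 592*sqrt(3) ≈ 20891.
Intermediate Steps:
N(s) = 2*sqrt(3) (N(s) = sqrt(12) = 2*sqrt(3))
(N(-1) - 148)**2 = (2*sqrt(3) - 148)**2 = (-148 + 2*sqrt(3))**2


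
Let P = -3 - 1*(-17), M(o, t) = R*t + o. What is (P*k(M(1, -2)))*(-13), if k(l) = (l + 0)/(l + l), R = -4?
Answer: -91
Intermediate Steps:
M(o, t) = o - 4*t (M(o, t) = -4*t + o = o - 4*t)
k(l) = 1/2 (k(l) = l/((2*l)) = l*(1/(2*l)) = 1/2)
P = 14 (P = -3 + 17 = 14)
(P*k(M(1, -2)))*(-13) = (14*(1/2))*(-13) = 7*(-13) = -91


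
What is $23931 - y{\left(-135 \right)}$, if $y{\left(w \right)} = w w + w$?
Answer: $5841$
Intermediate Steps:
$y{\left(w \right)} = w + w^{2}$ ($y{\left(w \right)} = w^{2} + w = w + w^{2}$)
$23931 - y{\left(-135 \right)} = 23931 - - 135 \left(1 - 135\right) = 23931 - \left(-135\right) \left(-134\right) = 23931 - 18090 = 5841$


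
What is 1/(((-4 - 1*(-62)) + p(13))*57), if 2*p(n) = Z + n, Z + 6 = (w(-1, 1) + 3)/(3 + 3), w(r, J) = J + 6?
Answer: 1/3553 ≈ 0.00028145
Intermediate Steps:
w(r, J) = 6 + J
Z = -13/3 (Z = -6 + ((6 + 1) + 3)/(3 + 3) = -6 + (7 + 3)/6 = -6 + 10*(⅙) = -6 + 5/3 = -13/3 ≈ -4.3333)
p(n) = -13/6 + n/2 (p(n) = (-13/3 + n)/2 = -13/6 + n/2)
1/(((-4 - 1*(-62)) + p(13))*57) = 1/(((-4 - 1*(-62)) + (-13/6 + (½)*13))*57) = 1/(((-4 + 62) + (-13/6 + 13/2))*57) = 1/((58 + 13/3)*57) = 1/((187/3)*57) = 1/3553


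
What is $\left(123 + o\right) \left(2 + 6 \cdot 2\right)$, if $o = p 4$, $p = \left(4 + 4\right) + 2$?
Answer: $2282$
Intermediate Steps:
$p = 10$ ($p = 8 + 2 = 10$)
$o = 40$ ($o = 10 \cdot 4 = 40$)
$\left(123 + o\right) \left(2 + 6 \cdot 2\right) = \left(123 + 40\right) \left(2 + 6 \cdot 2\right) = 163 \left(2 + 12\right) = 163 \cdot 14 = 2282$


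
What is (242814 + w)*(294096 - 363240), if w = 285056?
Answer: -36499043280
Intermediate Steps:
(242814 + w)*(294096 - 363240) = (242814 + 285056)*(294096 - 363240) = 527870*(-69144) = -36499043280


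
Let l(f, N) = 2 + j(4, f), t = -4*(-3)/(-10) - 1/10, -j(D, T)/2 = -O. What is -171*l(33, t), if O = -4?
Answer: 1026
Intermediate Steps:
j(D, T) = -8 (j(D, T) = -(-2)*(-4) = -2*4 = -8)
t = -13/10 (t = 12*(-⅒) - 1*⅒ = -6/5 - ⅒ = -13/10 ≈ -1.3000)
l(f, N) = -6 (l(f, N) = 2 - 8 = -6)
-171*l(33, t) = -171*(-6) = 1026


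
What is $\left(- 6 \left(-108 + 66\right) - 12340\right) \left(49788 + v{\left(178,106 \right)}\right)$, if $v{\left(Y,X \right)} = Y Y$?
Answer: $-984833536$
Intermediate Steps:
$v{\left(Y,X \right)} = Y^{2}$
$\left(- 6 \left(-108 + 66\right) - 12340\right) \left(49788 + v{\left(178,106 \right)}\right) = \left(- 6 \left(-108 + 66\right) - 12340\right) \left(49788 + 178^{2}\right) = \left(\left(-6\right) \left(-42\right) - 12340\right) \left(49788 + 31684\right) = \left(252 - 12340\right) 81472 = \left(-12088\right) 81472 = -984833536$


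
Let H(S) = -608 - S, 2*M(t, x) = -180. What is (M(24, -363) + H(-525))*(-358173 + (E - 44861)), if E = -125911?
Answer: 91507485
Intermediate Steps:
M(t, x) = -90 (M(t, x) = (½)*(-180) = -90)
(M(24, -363) + H(-525))*(-358173 + (E - 44861)) = (-90 + (-608 - 1*(-525)))*(-358173 + (-125911 - 44861)) = (-90 + (-608 + 525))*(-358173 - 170772) = (-90 - 83)*(-528945) = -173*(-528945) = 91507485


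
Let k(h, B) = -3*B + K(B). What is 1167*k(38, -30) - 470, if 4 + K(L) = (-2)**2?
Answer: 104560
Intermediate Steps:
K(L) = 0 (K(L) = -4 + (-2)**2 = -4 + 4 = 0)
k(h, B) = -3*B (k(h, B) = -3*B + 0 = -3*B)
1167*k(38, -30) - 470 = 1167*(-3*(-30)) - 470 = 1167*90 - 470 = 105030 - 470 = 104560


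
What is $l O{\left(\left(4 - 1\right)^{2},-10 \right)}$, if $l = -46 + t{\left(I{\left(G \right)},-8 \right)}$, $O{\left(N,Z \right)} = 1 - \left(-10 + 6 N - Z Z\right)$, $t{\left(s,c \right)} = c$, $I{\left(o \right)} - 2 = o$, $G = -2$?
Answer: $-3078$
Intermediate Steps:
$I{\left(o \right)} = 2 + o$
$O{\left(N,Z \right)} = 11 + Z^{2} - 6 N$ ($O{\left(N,Z \right)} = 1 - \left(-10 - Z^{2} + 6 N\right) = 1 + \left(10 + Z^{2} - 6 N\right) = 11 + Z^{2} - 6 N$)
$l = -54$ ($l = -46 - 8 = -54$)
$l O{\left(\left(4 - 1\right)^{2},-10 \right)} = - 54 \left(11 + \left(-10\right)^{2} - 6 \left(4 - 1\right)^{2}\right) = - 54 \left(11 + 100 - 6 \cdot 3^{2}\right) = - 54 \left(11 + 100 - 54\right) = \left(-54\right) 57 = -3078$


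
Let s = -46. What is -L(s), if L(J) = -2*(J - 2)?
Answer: -96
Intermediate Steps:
L(J) = 4 - 2*J (L(J) = -2*(-2 + J) = 4 - 2*J)
-L(s) = -(4 - 2*(-46)) = -(4 + 92) = -1*96 = -96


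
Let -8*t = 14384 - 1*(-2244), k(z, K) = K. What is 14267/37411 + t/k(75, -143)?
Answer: 14508899/972686 ≈ 14.916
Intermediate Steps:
t = -4157/2 (t = -(14384 - 1*(-2244))/8 = -(14384 + 2244)/8 = -1/8*16628 = -4157/2 ≈ -2078.5)
14267/37411 + t/k(75, -143) = 14267/37411 - 4157/2/(-143) = 14267*(1/37411) - 4157/2*(-1/143) = 1297/3401 + 4157/286 = 14508899/972686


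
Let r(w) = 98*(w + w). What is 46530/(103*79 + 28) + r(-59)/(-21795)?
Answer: 221708282/35591235 ≈ 6.2293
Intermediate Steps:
r(w) = 196*w (r(w) = 98*(2*w) = 196*w)
46530/(103*79 + 28) + r(-59)/(-21795) = 46530/(103*79 + 28) + (196*(-59))/(-21795) = 46530/(8137 + 28) - 11564*(-1/21795) = 46530/8165 + 11564/21795 = 46530*(1/8165) + 11564/21795 = 9306/1633 + 11564/21795 = 221708282/35591235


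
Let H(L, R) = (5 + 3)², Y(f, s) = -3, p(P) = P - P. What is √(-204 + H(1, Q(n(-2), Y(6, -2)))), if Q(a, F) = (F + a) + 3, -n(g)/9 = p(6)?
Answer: 2*I*√35 ≈ 11.832*I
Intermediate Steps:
p(P) = 0
n(g) = 0 (n(g) = -9*0 = 0)
Q(a, F) = 3 + F + a
H(L, R) = 64 (H(L, R) = 8² = 64)
√(-204 + H(1, Q(n(-2), Y(6, -2)))) = √(-204 + 64) = √(-140) = 2*I*√35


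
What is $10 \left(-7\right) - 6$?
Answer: $-76$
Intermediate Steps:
$10 \left(-7\right) - 6 = -70 - 6 = -76$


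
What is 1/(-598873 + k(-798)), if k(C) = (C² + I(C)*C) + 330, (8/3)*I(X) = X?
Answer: 2/554125 ≈ 3.6093e-6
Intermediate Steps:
I(X) = 3*X/8
k(C) = 330 + 11*C²/8 (k(C) = (C² + (3*C/8)*C) + 330 = (C² + 3*C²/8) + 330 = 11*C²/8 + 330 = 330 + 11*C²/8)
1/(-598873 + k(-798)) = 1/(-598873 + (330 + (11/8)*(-798)²)) = 1/(-598873 + (330 + (11/8)*636804)) = 1/(-598873 + (330 + 1751211/2)) = 1/(-598873 + 1751871/2) = 1/(554125/2) = 2/554125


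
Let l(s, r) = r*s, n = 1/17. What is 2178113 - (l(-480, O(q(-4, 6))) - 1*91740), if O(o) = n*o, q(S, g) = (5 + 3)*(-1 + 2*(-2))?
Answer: 38568301/17 ≈ 2.2687e+6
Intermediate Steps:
q(S, g) = -40 (q(S, g) = 8*(-1 - 4) = 8*(-5) = -40)
n = 1/17 ≈ 0.058824
O(o) = o/17
2178113 - (l(-480, O(q(-4, 6))) - 1*91740) = 2178113 - (((1/17)*(-40))*(-480) - 1*91740) = 2178113 - (-40/17*(-480) - 91740) = 2178113 - (19200/17 - 91740) = 2178113 - 1*(-1540380/17) = 2178113 + 1540380/17 = 38568301/17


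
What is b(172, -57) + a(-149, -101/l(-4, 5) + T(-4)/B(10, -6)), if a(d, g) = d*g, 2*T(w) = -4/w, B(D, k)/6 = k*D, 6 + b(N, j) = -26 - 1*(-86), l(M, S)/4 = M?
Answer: -39886/45 ≈ -886.36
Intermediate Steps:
l(M, S) = 4*M
b(N, j) = 54 (b(N, j) = -6 + (-26 - 1*(-86)) = -6 + (-26 + 86) = -6 + 60 = 54)
B(D, k) = 6*D*k (B(D, k) = 6*(k*D) = 6*(D*k) = 6*D*k)
T(w) = -2/w (T(w) = (-4/w)/2 = -2/w)
b(172, -57) + a(-149, -101/l(-4, 5) + T(-4)/B(10, -6)) = 54 - 149*(-101/(4*(-4)) + (-2/(-4))/((6*10*(-6)))) = 54 - 149*(-101/(-16) - 2*(-1/4)/(-360)) = 54 - 149*(-101*(-1/16) + (1/2)*(-1/360)) = 54 - 149*(101/16 - 1/720) = 54 - 149*284/45 = 54 - 42316/45 = -39886/45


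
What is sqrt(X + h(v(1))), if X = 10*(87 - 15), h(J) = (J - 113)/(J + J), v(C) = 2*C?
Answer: sqrt(2769)/2 ≈ 26.311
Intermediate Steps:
h(J) = (-113 + J)/(2*J) (h(J) = (-113 + J)/((2*J)) = (-113 + J)*(1/(2*J)) = (-113 + J)/(2*J))
X = 720 (X = 10*72 = 720)
sqrt(X + h(v(1))) = sqrt(720 + (-113 + 2*1)/(2*((2*1)))) = sqrt(720 + (1/2)*(-113 + 2)/2) = sqrt(720 + (1/2)*(1/2)*(-111)) = sqrt(720 - 111/4) = sqrt(2769/4) = sqrt(2769)/2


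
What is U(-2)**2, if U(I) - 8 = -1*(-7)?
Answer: 225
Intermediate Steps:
U(I) = 15 (U(I) = 8 - 1*(-7) = 8 + 7 = 15)
U(-2)**2 = 15**2 = 225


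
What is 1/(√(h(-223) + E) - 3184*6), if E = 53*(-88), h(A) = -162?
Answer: -9552/182483821 - I*√4826/364967642 ≈ -5.2344e-5 - 1.9034e-7*I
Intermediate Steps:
E = -4664
1/(√(h(-223) + E) - 3184*6) = 1/(√(-162 - 4664) - 3184*6) = 1/(√(-4826) - 19104) = 1/(I*√4826 - 19104) = 1/(-19104 + I*√4826)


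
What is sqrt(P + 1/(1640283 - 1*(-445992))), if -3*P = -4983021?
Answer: sqrt(289184200588753626)/417255 ≈ 1288.8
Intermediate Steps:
P = 1661007 (P = -1/3*(-4983021) = 1661007)
sqrt(P + 1/(1640283 - 1*(-445992))) = sqrt(1661007 + 1/(1640283 - 1*(-445992))) = sqrt(1661007 + 1/(1640283 + 445992)) = sqrt(1661007 + 1/2086275) = sqrt(3465317378926/2086275) = sqrt(289184200588753626)/417255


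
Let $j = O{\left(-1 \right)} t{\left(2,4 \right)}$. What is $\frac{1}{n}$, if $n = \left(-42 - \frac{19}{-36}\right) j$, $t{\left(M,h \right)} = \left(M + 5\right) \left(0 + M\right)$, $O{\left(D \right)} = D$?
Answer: $\frac{18}{10451} \approx 0.0017223$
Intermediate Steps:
$t{\left(M,h \right)} = M \left(5 + M\right)$ ($t{\left(M,h \right)} = \left(5 + M\right) M = M \left(5 + M\right)$)
$j = -14$ ($j = - 2 \left(5 + 2\right) = - 2 \cdot 7 = \left(-1\right) 14 = -14$)
$n = \frac{10451}{18}$ ($n = \left(-42 - \frac{19}{-36}\right) \left(-14\right) = \left(-42 - - \frac{19}{36}\right) \left(-14\right) = \left(-42 + \frac{19}{36}\right) \left(-14\right) = \left(- \frac{1493}{36}\right) \left(-14\right) = \frac{10451}{18} \approx 580.61$)
$\frac{1}{n} = \frac{1}{\frac{10451}{18}} = \frac{18}{10451}$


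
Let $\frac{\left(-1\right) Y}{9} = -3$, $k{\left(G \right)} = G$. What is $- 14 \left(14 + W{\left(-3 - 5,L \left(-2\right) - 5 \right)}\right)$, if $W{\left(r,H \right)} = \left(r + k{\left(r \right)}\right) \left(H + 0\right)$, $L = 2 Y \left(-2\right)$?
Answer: $47068$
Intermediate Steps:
$Y = 27$ ($Y = \left(-9\right) \left(-3\right) = 27$)
$L = -108$ ($L = 2 \cdot 27 \left(-2\right) = 54 \left(-2\right) = -108$)
$W{\left(r,H \right)} = 2 H r$ ($W{\left(r,H \right)} = \left(r + r\right) \left(H + 0\right) = 2 r H = 2 H r$)
$- 14 \left(14 + W{\left(-3 - 5,L \left(-2\right) - 5 \right)}\right) = - 14 \left(14 + 2 \left(\left(-108\right) \left(-2\right) - 5\right) \left(-3 - 5\right)\right) = - 14 \left(14 + 2 \left(216 - 5\right) \left(-8\right)\right) = - 14 \left(14 + 2 \cdot 211 \left(-8\right)\right) = - 14 \left(14 - 3376\right) = \left(-14\right) \left(-3362\right) = 47068$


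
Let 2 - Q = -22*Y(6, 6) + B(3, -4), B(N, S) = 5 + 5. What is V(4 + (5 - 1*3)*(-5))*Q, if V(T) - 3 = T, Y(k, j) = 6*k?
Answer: -2352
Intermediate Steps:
B(N, S) = 10
Q = 784 (Q = 2 - (-132*6 + 10) = 2 - (-22*36 + 10) = 2 - (-792 + 10) = 2 - 1*(-782) = 2 + 782 = 784)
V(T) = 3 + T
V(4 + (5 - 1*3)*(-5))*Q = (3 + (4 + (5 - 1*3)*(-5)))*784 = (3 + (4 + (5 - 3)*(-5)))*784 = (3 + (4 + 2*(-5)))*784 = (3 + (4 - 10))*784 = (3 - 6)*784 = -3*784 = -2352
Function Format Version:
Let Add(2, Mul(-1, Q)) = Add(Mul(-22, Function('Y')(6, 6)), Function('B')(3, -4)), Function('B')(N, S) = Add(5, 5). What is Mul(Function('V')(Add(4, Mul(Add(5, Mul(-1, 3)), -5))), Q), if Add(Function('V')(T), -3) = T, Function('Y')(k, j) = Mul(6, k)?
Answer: -2352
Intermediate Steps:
Function('B')(N, S) = 10
Q = 784 (Q = Add(2, Mul(-1, Add(Mul(-22, Mul(6, 6)), 10))) = Add(2, Mul(-1, Add(Mul(-22, 36), 10))) = Add(2, Mul(-1, Add(-792, 10))) = Add(2, Mul(-1, -782)) = Add(2, 782) = 784)
Function('V')(T) = Add(3, T)
Mul(Function('V')(Add(4, Mul(Add(5, Mul(-1, 3)), -5))), Q) = Mul(Add(3, Add(4, Mul(Add(5, Mul(-1, 3)), -5))), 784) = Mul(Add(3, Add(4, Mul(Add(5, -3), -5))), 784) = Mul(Add(3, Add(4, Mul(2, -5))), 784) = Mul(Add(3, Add(4, -10)), 784) = Mul(Add(3, -6), 784) = Mul(-3, 784) = -2352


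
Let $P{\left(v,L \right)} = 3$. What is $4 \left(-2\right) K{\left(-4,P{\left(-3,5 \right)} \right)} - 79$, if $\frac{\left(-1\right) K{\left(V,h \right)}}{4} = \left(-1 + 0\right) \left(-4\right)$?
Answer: $49$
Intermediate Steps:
$K{\left(V,h \right)} = -16$ ($K{\left(V,h \right)} = - 4 \left(-1 + 0\right) \left(-4\right) = - 4 \left(\left(-1\right) \left(-4\right)\right) = \left(-4\right) 4 = -16$)
$4 \left(-2\right) K{\left(-4,P{\left(-3,5 \right)} \right)} - 79 = 4 \left(-2\right) \left(-16\right) - 79 = \left(-8\right) \left(-16\right) - 79 = 128 - 79 = 49$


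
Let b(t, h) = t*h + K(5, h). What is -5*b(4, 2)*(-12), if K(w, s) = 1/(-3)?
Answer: 460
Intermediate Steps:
K(w, s) = -1/3
b(t, h) = -1/3 + h*t (b(t, h) = t*h - 1/3 = h*t - 1/3 = -1/3 + h*t)
-5*b(4, 2)*(-12) = -5*(-1/3 + 2*4)*(-12) = -5*(-1/3 + 8)*(-12) = -5*23/3*(-12) = -115/3*(-12) = 460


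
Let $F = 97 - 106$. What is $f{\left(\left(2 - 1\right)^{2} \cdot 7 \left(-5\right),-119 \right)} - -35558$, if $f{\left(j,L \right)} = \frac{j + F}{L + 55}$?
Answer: $\frac{568939}{16} \approx 35559.0$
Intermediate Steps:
$F = -9$
$f{\left(j,L \right)} = \frac{-9 + j}{55 + L}$ ($f{\left(j,L \right)} = \frac{j - 9}{L + 55} = \frac{-9 + j}{55 + L}$)
$f{\left(\left(2 - 1\right)^{2} \cdot 7 \left(-5\right),-119 \right)} - -35558 = \frac{-9 + \left(2 - 1\right)^{2} \cdot 7 \left(-5\right)}{55 - 119} - -35558 = \frac{-9 + 1^{2} \cdot 7 \left(-5\right)}{-64} + 35558 = - \frac{-9 + 1 \cdot 7 \left(-5\right)}{64} + 35558 = - \frac{-9 + 7 \left(-5\right)}{64} + 35558 = - \frac{-9 - 35}{64} + 35558 = \left(- \frac{1}{64}\right) \left(-44\right) + 35558 = \frac{11}{16} + 35558 = \frac{568939}{16}$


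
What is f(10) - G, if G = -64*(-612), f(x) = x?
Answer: -39158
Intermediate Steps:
G = 39168
f(10) - G = 10 - 1*39168 = 10 - 39168 = -39158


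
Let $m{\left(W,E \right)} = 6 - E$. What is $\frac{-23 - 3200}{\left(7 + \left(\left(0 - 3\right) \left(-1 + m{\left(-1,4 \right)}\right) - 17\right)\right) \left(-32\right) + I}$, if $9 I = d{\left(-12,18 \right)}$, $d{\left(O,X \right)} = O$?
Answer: $- \frac{9669}{1244} \approx -7.7725$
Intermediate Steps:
$I = - \frac{4}{3}$ ($I = \frac{1}{9} \left(-12\right) = - \frac{4}{3} \approx -1.3333$)
$\frac{-23 - 3200}{\left(7 + \left(\left(0 - 3\right) \left(-1 + m{\left(-1,4 \right)}\right) - 17\right)\right) \left(-32\right) + I} = \frac{-23 - 3200}{\left(7 - \left(17 - \left(0 - 3\right) \left(-1 + \left(6 - 4\right)\right)\right)\right) \left(-32\right) - \frac{4}{3}} = - \frac{3223}{\left(7 - \left(17 + 3 \left(-1 + \left(6 - 4\right)\right)\right)\right) \left(-32\right) - \frac{4}{3}} = - \frac{3223}{\left(7 - \left(17 + 3 \left(-1 + 2\right)\right)\right) \left(-32\right) - \frac{4}{3}} = - \frac{3223}{\left(7 - 20\right) \left(-32\right) - \frac{4}{3}} = - \frac{3223}{\left(-13\right) \left(-32\right) - \frac{4}{3}} = - \frac{3223}{416 - \frac{4}{3}} = - \frac{3223}{\frac{1244}{3}} = \left(-3223\right) \frac{3}{1244} = - \frac{9669}{1244}$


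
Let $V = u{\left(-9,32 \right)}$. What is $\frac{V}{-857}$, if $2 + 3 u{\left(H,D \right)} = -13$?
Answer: $\frac{5}{857} \approx 0.0058343$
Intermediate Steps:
$u{\left(H,D \right)} = -5$ ($u{\left(H,D \right)} = - \frac{2}{3} + \frac{1}{3} \left(-13\right) = - \frac{2}{3} - \frac{13}{3} = -5$)
$V = -5$
$\frac{V}{-857} = - \frac{5}{-857} = \left(-5\right) \left(- \frac{1}{857}\right) = \frac{5}{857}$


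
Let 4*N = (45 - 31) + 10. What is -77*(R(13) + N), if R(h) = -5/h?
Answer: -5621/13 ≈ -432.38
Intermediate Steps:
N = 6 (N = ((45 - 31) + 10)/4 = (14 + 10)/4 = (¼)*24 = 6)
-77*(R(13) + N) = -77*(-5/13 + 6) = -77*73/13 = -5621/13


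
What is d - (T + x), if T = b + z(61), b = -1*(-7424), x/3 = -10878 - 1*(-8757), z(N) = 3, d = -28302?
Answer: -29366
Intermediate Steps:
x = -6363 (x = 3*(-10878 - 1*(-8757)) = 3*(-10878 + 8757) = 3*(-2121) = -6363)
b = 7424
T = 7427 (T = 7424 + 3 = 7427)
d - (T + x) = -28302 - (7427 - 6363) = -28302 - 1*1064 = -28302 - 1064 = -29366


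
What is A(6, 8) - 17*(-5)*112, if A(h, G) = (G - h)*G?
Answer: 9536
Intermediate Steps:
A(h, G) = G*(G - h)
A(6, 8) - 17*(-5)*112 = 8*(8 - 1*6) - 17*(-5)*112 = 8*(8 - 6) + 85*112 = 8*2 + 9520 = 16 + 9520 = 9536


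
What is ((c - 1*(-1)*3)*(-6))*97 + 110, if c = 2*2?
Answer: -3964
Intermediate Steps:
c = 4
((c - 1*(-1)*3)*(-6))*97 + 110 = ((4 - 1*(-1)*3)*(-6))*97 + 110 = ((4 + 1*3)*(-6))*97 + 110 = ((4 + 3)*(-6))*97 + 110 = (7*(-6))*97 + 110 = -42*97 + 110 = -4074 + 110 = -3964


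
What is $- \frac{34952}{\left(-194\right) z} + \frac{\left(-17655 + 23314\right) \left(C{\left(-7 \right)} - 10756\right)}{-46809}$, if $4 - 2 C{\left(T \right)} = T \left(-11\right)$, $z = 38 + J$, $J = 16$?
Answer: $\frac{35636401541}{27242838} \approx 1308.1$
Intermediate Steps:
$z = 54$ ($z = 38 + 16 = 54$)
$C{\left(T \right)} = 2 + \frac{11 T}{2}$ ($C{\left(T \right)} = 2 - \frac{T \left(-11\right)}{2} = 2 - \frac{\left(-11\right) T}{2} = 2 + \frac{11 T}{2}$)
$- \frac{34952}{\left(-194\right) z} + \frac{\left(-17655 + 23314\right) \left(C{\left(-7 \right)} - 10756\right)}{-46809} = - \frac{34952}{\left(-194\right) 54} + \frac{\left(-17655 + 23314\right) \left(\left(2 + \frac{11}{2} \left(-7\right)\right) - 10756\right)}{-46809} = - \frac{34952}{-10476} + 5659 \left(\left(2 - \frac{77}{2}\right) - 10756\right) \left(- \frac{1}{46809}\right) = \left(-34952\right) \left(- \frac{1}{10476}\right) + 5659 \left(- \frac{73}{2} - 10756\right) \left(- \frac{1}{46809}\right) = \frac{8738}{2619} + 5659 \left(- \frac{21585}{2}\right) \left(- \frac{1}{46809}\right) = \frac{8738}{2619} - - \frac{40716505}{31206} = \frac{8738}{2619} + \frac{40716505}{31206} = \frac{35636401541}{27242838}$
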